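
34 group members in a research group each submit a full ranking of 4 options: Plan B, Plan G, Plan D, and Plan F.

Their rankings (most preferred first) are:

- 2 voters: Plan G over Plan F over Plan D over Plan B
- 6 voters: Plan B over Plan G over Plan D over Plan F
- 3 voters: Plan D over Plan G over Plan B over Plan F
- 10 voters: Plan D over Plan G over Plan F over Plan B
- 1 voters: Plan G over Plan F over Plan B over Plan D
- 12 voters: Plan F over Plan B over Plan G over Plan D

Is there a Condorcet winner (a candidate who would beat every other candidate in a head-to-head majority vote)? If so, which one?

Head-to-head results (34 voters total):
Plan B vs Plan G: Plan B wins 18–16.
Plan B vs Plan D: Plan B wins 19–15.
Plan B vs Plan F: Plan F wins 25–9.
Plan G vs Plan D: Plan G wins 21–13.
Plan G vs Plan F: Plan G wins 22–12.
Plan D vs Plan F: Plan D wins 19–15.
No candidate beats all others: Plan B beats Plan G beats Plan F beats Plan B, a majority cycle.

There is no Condorcet winner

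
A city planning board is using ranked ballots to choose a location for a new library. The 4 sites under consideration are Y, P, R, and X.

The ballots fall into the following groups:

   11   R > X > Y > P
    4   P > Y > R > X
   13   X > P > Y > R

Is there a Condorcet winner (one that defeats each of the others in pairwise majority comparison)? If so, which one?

Head-to-head results (28 voters total):
Y vs P: P wins 17–11.
Y vs R: Y wins 17–11.
Y vs X: X wins 24–4.
P vs R: P wins 17–11.
P vs X: X wins 24–4.
R vs X: R wins 15–13.
No candidate beats all others: Y beats R beats X beats Y, a majority cycle.

There is no Condorcet winner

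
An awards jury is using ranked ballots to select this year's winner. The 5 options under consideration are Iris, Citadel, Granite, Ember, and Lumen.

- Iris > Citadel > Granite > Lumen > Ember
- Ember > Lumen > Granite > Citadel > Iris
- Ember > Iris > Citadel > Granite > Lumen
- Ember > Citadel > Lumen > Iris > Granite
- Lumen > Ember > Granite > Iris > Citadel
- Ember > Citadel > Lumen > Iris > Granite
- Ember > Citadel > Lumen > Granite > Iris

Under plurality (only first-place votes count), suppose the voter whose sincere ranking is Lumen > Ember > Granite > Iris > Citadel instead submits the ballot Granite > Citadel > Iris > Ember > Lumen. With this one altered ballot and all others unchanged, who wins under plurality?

First-place totals with the altered ballot: Iris 1, Citadel 0, Granite 1, Ember 5, Lumen 0.
The winner is unchanged: still Ember.

Ember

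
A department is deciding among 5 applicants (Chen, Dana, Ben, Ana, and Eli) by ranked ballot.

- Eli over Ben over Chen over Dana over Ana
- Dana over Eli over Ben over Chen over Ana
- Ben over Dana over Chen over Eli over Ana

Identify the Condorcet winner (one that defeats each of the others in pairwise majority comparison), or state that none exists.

Head-to-head results (3 voters total):
Chen vs Dana: Dana wins 2–1.
Chen vs Ben: Ben wins 3–0.
Chen vs Ana: Chen wins 3–0.
Chen vs Eli: Eli wins 2–1.
Dana vs Ben: Ben wins 2–1.
Dana vs Ana: Dana wins 3–0.
Dana vs Eli: Dana wins 2–1.
Ben vs Ana: Ben wins 3–0.
Ben vs Eli: Eli wins 2–1.
Ana vs Eli: Eli wins 3–0.
No candidate beats all others: Dana beats Eli beats Ben beats Dana, a majority cycle.

No Condorcet winner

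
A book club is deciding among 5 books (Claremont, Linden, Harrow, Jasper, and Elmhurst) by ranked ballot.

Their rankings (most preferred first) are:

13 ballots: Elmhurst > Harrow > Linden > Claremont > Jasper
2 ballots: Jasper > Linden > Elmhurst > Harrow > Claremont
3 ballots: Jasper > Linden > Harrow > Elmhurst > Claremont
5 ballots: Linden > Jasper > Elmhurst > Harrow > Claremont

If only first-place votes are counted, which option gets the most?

First-place vote totals:
  Claremont: 0
  Linden: 5
  Harrow: 0
  Jasper: 5
  Elmhurst: 13
Elmhurst has the most first-place votes.

Elmhurst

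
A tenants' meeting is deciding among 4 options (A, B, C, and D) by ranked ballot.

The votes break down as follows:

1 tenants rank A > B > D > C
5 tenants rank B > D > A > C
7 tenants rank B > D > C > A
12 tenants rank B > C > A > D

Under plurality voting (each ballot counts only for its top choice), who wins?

First-place vote totals:
  A: 1
  B: 24
  C: 0
  D: 0
B has the most first-place votes.

B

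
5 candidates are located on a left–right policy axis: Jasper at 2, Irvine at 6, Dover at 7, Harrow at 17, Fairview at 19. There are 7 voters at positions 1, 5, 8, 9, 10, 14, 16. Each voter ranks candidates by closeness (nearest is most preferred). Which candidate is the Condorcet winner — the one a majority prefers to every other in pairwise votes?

Dover

With single-peaked preferences on a line, the Condorcet winner is the candidate closest to the median voter.
The median voter (position 9) is closest to Dover at 7.
Check: Dover vs Harrow — voters closer to Dover: 5 of 7.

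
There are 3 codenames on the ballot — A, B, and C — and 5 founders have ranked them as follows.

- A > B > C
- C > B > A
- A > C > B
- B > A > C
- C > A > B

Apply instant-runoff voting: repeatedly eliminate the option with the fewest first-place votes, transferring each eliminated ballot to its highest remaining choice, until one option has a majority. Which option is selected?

A

Round 1: A 2, C 2, B 1. B has the fewest and is eliminated.
Round 2: A 3, C 2. A has a majority.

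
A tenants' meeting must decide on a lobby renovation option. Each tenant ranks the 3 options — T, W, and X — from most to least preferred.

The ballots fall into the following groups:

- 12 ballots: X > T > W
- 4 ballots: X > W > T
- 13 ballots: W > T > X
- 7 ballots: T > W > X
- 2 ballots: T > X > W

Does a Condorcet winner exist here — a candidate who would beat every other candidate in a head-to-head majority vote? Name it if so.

Head-to-head results (38 voters total):
T vs W: T wins 21–17.
T vs X: T wins 22–16.
W vs X: W wins 20–18.
T beats each rival — W (21–17), X (22–16) — so T is the Condorcet winner.

T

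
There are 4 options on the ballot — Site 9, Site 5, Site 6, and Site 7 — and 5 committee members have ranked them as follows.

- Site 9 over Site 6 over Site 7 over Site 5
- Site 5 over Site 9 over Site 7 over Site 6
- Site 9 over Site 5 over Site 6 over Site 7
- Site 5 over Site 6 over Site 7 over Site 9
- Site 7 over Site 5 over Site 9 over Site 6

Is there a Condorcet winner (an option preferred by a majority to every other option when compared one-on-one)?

Head-to-head results (5 voters total):
Site 9 vs Site 5: Site 5 wins 3–2.
Site 9 vs Site 6: Site 9 wins 4–1.
Site 9 vs Site 7: Site 9 wins 3–2.
Site 5 vs Site 6: Site 5 wins 4–1.
Site 5 vs Site 7: Site 5 wins 3–2.
Site 6 vs Site 7: Site 6 wins 3–2.
Site 5 beats each rival — Site 9 (3–2), Site 6 (4–1), Site 7 (3–2) — so Site 5 is the Condorcet winner.

Yes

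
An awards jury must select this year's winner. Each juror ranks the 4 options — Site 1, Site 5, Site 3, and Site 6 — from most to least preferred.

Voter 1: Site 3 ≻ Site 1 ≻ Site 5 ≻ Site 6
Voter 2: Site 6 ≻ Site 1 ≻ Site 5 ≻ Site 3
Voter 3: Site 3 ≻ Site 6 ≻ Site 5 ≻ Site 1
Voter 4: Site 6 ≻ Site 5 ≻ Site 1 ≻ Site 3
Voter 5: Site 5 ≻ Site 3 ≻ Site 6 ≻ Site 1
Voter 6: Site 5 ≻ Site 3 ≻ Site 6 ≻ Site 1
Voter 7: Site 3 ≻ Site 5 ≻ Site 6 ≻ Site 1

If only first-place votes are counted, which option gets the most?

Site 3

First-place vote totals:
  Site 1: 0
  Site 5: 2
  Site 3: 3
  Site 6: 2
Site 3 has the most first-place votes.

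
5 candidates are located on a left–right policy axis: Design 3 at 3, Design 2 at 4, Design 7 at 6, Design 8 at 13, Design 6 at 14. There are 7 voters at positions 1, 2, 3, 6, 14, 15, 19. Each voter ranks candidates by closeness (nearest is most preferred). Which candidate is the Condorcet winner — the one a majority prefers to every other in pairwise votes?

Design 7

With single-peaked preferences on a line, the Condorcet winner is the candidate closest to the median voter.
The median voter (position 6) is closest to Design 7 at 6.
Check: Design 7 vs Design 8 — voters closer to Design 7: 4 of 7.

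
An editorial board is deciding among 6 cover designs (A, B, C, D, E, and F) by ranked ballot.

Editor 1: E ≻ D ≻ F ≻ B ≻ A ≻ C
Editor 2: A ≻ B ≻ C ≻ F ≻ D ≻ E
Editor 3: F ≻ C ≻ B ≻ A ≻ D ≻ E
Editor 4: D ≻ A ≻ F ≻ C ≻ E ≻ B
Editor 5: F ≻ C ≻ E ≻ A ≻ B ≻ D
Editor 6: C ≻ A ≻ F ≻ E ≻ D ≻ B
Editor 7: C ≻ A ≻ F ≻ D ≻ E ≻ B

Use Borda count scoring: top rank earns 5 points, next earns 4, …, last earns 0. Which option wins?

Borda scores:
  A: 1 + 5 + 2 + 4 + 2 + 4 + 4 = 22
  B: 2 + 4 + 3 + 0 + 1 + 0 + 0 = 10
  C: 0 + 3 + 4 + 2 + 4 + 5 + 5 = 23
  D: 4 + 1 + 1 + 5 + 0 + 1 + 2 = 14
  E: 5 + 0 + 0 + 1 + 3 + 2 + 1 = 12
  F: 3 + 2 + 5 + 3 + 5 + 3 + 3 = 24
F has the highest total.

F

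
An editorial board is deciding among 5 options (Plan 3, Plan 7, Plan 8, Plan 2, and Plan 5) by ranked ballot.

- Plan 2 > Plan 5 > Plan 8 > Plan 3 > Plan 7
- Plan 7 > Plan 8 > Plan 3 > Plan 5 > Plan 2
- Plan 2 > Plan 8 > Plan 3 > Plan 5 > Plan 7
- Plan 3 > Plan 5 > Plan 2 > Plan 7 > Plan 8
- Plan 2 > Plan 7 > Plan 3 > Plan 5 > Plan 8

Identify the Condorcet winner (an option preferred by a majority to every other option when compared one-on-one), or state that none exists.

Head-to-head results (5 voters total):
Plan 3 vs Plan 7: Plan 3 wins 3–2.
Plan 3 vs Plan 8: Plan 8 wins 3–2.
Plan 3 vs Plan 2: Plan 2 wins 3–2.
Plan 3 vs Plan 5: Plan 3 wins 4–1.
Plan 7 vs Plan 8: Plan 7 wins 3–2.
Plan 7 vs Plan 2: Plan 2 wins 4–1.
Plan 7 vs Plan 5: Plan 5 wins 3–2.
Plan 8 vs Plan 2: Plan 2 wins 4–1.
Plan 8 vs Plan 5: Plan 5 wins 3–2.
Plan 2 vs Plan 5: Plan 2 wins 3–2.
Plan 2 beats each rival — Plan 3 (3–2), Plan 7 (4–1), Plan 8 (4–1), Plan 5 (3–2) — so Plan 2 is the Condorcet winner.

Plan 2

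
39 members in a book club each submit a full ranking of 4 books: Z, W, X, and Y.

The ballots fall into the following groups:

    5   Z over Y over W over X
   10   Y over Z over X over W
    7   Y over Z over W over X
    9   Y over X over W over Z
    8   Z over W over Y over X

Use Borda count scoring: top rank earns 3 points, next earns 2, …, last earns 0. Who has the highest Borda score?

Borda scores:
  Z: 5·3 + 10·2 + 7·2 + 9·0 + 8·3 = 73
  W: 5·1 + 10·0 + 7·1 + 9·1 + 8·2 = 37
  X: 5·0 + 10·1 + 7·0 + 9·2 + 8·0 = 28
  Y: 5·2 + 10·3 + 7·3 + 9·3 + 8·1 = 96
Y has the highest total.

Y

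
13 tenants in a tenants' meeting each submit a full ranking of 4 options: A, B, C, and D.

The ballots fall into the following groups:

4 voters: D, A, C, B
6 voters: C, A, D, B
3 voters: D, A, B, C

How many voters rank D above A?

Ballots ranking D above A: 4+3 = 7.
Ballots ranking A above D: 6.
So 7 of 13 voters prefer D to A.

7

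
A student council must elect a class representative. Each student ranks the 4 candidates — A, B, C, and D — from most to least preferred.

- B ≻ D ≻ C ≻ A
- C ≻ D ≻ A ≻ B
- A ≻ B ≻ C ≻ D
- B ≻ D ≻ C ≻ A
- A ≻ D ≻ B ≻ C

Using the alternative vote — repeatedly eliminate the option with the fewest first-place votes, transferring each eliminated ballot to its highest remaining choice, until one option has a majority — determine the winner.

Round 1: A 2, B 2, C 1, D 0. D has the fewest and is eliminated.
Round 2: A 2, B 2, C 1. C has the fewest and is eliminated.
Round 3: A 3, B 2. A has a majority.

A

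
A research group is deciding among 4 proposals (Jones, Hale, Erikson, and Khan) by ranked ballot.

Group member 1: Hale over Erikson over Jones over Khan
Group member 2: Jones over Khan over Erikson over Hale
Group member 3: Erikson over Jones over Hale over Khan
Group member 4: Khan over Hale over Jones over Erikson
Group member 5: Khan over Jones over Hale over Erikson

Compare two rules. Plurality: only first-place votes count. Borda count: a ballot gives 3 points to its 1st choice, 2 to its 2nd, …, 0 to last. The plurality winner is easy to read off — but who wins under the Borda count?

Plurality first-place counts: Jones 1, Hale 1, Erikson 1, Khan 2 → Khan.
Borda totals: Jones 9, Hale 7, Erikson 6, Khan 8 → Jones.

Jones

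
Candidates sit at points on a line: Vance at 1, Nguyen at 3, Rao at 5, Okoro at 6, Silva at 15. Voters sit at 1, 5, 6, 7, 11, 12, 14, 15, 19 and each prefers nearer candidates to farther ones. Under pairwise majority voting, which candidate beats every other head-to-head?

With single-peaked preferences on a line, the Condorcet winner is the candidate closest to the median voter.
The median voter (position 11) is closest to Silva at 15.
Check: Silva vs Okoro — voters closer to Silva: 5 of 9.

Silva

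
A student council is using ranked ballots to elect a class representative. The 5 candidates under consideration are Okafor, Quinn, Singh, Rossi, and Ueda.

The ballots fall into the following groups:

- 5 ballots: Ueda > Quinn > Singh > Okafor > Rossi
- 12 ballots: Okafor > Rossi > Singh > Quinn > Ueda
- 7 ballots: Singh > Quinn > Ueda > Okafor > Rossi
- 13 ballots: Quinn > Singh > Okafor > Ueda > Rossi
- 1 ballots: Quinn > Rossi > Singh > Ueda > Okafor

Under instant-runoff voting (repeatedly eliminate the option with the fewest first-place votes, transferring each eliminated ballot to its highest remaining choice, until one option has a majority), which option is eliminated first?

Rossi

Round 1: Quinn 14, Okafor 12, Singh 7, Ueda 5, Rossi 0. Rossi has the fewest and is eliminated.
Round 2: Quinn 14, Okafor 12, Singh 7, Ueda 5. Ueda has the fewest and is eliminated.
Round 3: Quinn 19, Okafor 12, Singh 7. Singh has the fewest and is eliminated.
Round 4: Quinn 26, Okafor 12. Quinn has a majority.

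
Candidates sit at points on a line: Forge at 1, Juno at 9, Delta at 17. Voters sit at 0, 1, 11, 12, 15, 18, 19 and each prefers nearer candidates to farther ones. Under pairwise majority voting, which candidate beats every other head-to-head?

With single-peaked preferences on a line, the Condorcet winner is the candidate closest to the median voter.
The median voter (position 12) is closest to Juno at 9.
Check: Juno vs Delta — voters closer to Juno: 4 of 7.

Juno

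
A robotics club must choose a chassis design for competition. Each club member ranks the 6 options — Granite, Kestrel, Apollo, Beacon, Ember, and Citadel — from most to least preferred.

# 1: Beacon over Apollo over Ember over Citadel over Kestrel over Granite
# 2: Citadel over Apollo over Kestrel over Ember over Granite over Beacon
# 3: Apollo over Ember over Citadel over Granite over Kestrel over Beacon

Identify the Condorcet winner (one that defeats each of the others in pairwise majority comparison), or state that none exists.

Head-to-head results (3 voters total):
Granite vs Kestrel: Kestrel wins 2–1.
Granite vs Apollo: Apollo wins 3–0.
Granite vs Beacon: Granite wins 2–1.
Granite vs Ember: Ember wins 3–0.
Granite vs Citadel: Citadel wins 3–0.
Kestrel vs Apollo: Apollo wins 3–0.
Kestrel vs Beacon: Kestrel wins 2–1.
Kestrel vs Ember: Ember wins 2–1.
Kestrel vs Citadel: Citadel wins 3–0.
Apollo vs Beacon: Apollo wins 2–1.
Apollo vs Ember: Apollo wins 3–0.
Apollo vs Citadel: Apollo wins 2–1.
Beacon vs Ember: Ember wins 2–1.
Beacon vs Citadel: Citadel wins 2–1.
Ember vs Citadel: Ember wins 2–1.
Apollo beats each rival — Granite (3–0), Kestrel (3–0), Beacon (2–1), Ember (3–0), Citadel (2–1) — so Apollo is the Condorcet winner.

Apollo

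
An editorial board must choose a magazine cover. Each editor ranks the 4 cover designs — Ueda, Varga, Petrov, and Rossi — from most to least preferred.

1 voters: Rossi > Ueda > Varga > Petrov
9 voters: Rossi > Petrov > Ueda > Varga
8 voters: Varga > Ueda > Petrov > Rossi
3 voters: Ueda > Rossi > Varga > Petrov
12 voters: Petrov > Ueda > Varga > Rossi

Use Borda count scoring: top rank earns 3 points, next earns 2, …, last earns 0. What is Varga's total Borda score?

Borda scores:
  Ueda: 2 + 9·1 + 8·2 + 3·3 + 12·2 = 60
  Varga: 1 + 9·0 + 8·3 + 3·1 + 12·1 = 40
  Petrov: 0 + 9·2 + 8·1 + 3·0 + 12·3 = 62
  Rossi: 3 + 9·3 + 8·0 + 3·2 + 12·0 = 36

40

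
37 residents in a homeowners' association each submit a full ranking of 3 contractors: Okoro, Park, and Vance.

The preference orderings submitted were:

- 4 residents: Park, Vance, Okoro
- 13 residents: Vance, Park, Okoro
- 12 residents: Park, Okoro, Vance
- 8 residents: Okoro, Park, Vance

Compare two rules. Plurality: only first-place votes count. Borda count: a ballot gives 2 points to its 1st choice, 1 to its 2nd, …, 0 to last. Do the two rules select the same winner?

Plurality first-place counts: Okoro 8, Park 16, Vance 13 → Park.
Borda totals: Okoro 28, Park 53, Vance 30 → Park.
The two rules agree on Park.

Yes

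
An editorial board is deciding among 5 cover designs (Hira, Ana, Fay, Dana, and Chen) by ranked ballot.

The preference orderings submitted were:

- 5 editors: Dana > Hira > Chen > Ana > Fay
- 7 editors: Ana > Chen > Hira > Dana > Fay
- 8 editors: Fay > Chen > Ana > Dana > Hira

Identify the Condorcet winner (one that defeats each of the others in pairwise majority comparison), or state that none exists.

Chen

Head-to-head results (20 voters total):
Hira vs Ana: Ana wins 15–5.
Hira vs Fay: Hira wins 12–8.
Hira vs Dana: Dana wins 13–7.
Hira vs Chen: Chen wins 15–5.
Ana vs Fay: Ana wins 12–8.
Ana vs Dana: Ana wins 15–5.
Ana vs Chen: Chen wins 13–7.
Fay vs Dana: Dana wins 12–8.
Fay vs Chen: Chen wins 12–8.
Dana vs Chen: Chen wins 15–5.
Chen beats each rival — Hira (15–5), Ana (13–7), Fay (12–8), Dana (15–5) — so Chen is the Condorcet winner.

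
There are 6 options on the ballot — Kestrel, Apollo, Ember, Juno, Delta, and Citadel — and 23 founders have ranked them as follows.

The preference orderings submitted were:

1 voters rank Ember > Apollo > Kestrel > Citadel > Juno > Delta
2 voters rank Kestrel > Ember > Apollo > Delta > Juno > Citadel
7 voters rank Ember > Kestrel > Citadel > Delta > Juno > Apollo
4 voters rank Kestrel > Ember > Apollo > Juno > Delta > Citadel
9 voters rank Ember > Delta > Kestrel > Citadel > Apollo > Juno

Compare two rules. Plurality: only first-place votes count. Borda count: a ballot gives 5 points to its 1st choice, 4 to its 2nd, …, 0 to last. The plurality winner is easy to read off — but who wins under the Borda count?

Ember

Plurality first-place counts: Kestrel 6, Apollo 0, Ember 17, Juno 0, Delta 0, Citadel 0 → Ember.
Borda totals: Kestrel 88, Apollo 31, Ember 109, Juno 18, Delta 58, Citadel 41 → Ember.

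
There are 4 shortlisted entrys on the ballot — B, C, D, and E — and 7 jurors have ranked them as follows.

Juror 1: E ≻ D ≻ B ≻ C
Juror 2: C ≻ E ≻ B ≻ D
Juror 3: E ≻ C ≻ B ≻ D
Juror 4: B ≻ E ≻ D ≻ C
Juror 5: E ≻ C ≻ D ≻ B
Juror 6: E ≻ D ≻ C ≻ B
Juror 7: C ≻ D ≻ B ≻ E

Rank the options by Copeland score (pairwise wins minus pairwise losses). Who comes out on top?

Pairwise results:
  B vs C: C wins 5–2.
  B vs D: D wins 4–3.
  B vs E: E wins 5–2.
  C vs D: C wins 4–3.
  C vs E: E wins 5–2.
  D vs E: E wins 6–1.
Copeland scores (wins − losses):
  B: 0 − 3 = -3
  C: 2 − 1 = 1
  D: 1 − 2 = -1
  E: 3 − 0 = 3
E has the best Copeland score.

E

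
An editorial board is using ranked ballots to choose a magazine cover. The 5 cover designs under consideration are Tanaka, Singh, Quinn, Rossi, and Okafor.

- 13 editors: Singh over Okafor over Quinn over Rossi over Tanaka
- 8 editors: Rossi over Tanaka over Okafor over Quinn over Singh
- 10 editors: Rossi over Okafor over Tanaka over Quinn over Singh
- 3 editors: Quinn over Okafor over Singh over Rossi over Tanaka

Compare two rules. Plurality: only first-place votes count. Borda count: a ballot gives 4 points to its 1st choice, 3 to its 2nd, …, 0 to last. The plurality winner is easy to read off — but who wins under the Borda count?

Okafor

Plurality first-place counts: Tanaka 0, Singh 13, Quinn 3, Rossi 18, Okafor 0 → Rossi.
Borda totals: Tanaka 44, Singh 58, Quinn 56, Rossi 88, Okafor 94 → Okafor.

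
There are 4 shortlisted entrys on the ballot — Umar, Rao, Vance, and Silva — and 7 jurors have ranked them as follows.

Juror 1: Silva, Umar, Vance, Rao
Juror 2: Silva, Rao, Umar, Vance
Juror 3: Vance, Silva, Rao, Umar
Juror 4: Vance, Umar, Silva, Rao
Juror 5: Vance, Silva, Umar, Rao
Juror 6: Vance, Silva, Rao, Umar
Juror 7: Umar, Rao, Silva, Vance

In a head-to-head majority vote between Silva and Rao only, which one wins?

Ballots ranking Silva above Rao: 6.
Ballots ranking Rao above Silva: 1.
Silva wins the head-to-head, 6–1.

Silva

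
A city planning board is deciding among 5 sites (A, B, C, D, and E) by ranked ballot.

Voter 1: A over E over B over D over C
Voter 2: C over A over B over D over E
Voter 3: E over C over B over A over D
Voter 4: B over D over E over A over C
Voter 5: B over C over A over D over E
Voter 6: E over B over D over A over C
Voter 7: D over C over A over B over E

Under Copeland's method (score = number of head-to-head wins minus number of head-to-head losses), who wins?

B

Pairwise results:
  A vs B: B wins 4–3.
  A vs C: C wins 4–3.
  A vs D: A wins 4–3.
  A vs E: A wins 4–3.
  B vs C: B wins 4–3.
  B vs D: B wins 6–1.
  B vs E: B wins 4–3.
  C vs D: D wins 4–3.
  C vs E: E wins 4–3.
  D vs E: D wins 4–3.
Copeland scores (wins − losses):
  A: 2 − 2 = 0
  B: 4 − 0 = 4
  C: 1 − 3 = -2
  D: 2 − 2 = 0
  E: 1 − 3 = -2
B has the best Copeland score.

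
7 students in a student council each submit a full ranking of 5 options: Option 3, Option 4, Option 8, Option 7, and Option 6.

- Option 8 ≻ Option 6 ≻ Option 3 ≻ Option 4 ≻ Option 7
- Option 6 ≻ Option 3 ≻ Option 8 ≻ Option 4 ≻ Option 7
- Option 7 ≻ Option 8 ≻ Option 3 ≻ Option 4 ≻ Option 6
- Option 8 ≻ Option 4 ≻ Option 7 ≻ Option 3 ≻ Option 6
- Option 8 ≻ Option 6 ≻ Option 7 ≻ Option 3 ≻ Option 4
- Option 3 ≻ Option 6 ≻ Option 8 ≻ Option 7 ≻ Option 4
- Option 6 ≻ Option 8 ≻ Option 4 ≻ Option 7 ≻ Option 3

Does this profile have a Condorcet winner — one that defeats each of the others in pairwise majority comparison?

Yes

Head-to-head results (7 voters total):
Option 3 vs Option 4: Option 3 wins 5–2.
Option 3 vs Option 8: Option 8 wins 5–2.
Option 3 vs Option 7: Option 7 wins 4–3.
Option 3 vs Option 6: Option 6 wins 4–3.
Option 4 vs Option 8: Option 8 wins 7–0.
Option 4 vs Option 7: Option 4 wins 4–3.
Option 4 vs Option 6: Option 6 wins 5–2.
Option 8 vs Option 7: Option 8 wins 6–1.
Option 8 vs Option 6: Option 8 wins 4–3.
Option 7 vs Option 6: Option 6 wins 5–2.
Option 8 beats each rival — Option 3 (5–2), Option 4 (7–0), Option 7 (6–1), Option 6 (4–3) — so Option 8 is the Condorcet winner.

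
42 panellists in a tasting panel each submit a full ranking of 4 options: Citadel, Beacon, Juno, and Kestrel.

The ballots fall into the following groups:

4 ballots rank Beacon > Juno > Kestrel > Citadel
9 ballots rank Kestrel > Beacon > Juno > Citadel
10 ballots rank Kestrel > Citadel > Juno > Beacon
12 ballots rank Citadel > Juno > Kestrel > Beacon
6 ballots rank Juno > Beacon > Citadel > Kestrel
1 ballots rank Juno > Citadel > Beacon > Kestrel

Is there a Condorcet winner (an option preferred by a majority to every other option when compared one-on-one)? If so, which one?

There is no Condorcet winner

Head-to-head results (42 voters total):
Citadel vs Beacon: Citadel wins 23–19.
Citadel vs Juno: Citadel wins 22–20.
Citadel vs Kestrel: Kestrel wins 23–19.
Beacon vs Juno: Juno wins 29–13.
Beacon vs Kestrel: Kestrel wins 31–11.
Juno vs Kestrel: Juno wins 23–19.
No candidate beats all others: Citadel beats Juno beats Kestrel beats Citadel, a majority cycle.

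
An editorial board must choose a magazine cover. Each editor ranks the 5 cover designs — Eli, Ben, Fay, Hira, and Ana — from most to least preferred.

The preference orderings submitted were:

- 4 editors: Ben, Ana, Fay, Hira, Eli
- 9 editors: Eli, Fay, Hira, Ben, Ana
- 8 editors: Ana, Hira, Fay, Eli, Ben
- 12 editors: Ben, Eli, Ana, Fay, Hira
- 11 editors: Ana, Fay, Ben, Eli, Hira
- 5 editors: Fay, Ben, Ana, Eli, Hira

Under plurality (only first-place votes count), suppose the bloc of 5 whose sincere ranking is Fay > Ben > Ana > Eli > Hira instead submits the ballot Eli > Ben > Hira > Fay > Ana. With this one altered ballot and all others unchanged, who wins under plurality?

First-place totals with the altered ballot: Eli 14, Ben 16, Fay 0, Hira 0, Ana 19.
The winner is unchanged: still Ana.

Ana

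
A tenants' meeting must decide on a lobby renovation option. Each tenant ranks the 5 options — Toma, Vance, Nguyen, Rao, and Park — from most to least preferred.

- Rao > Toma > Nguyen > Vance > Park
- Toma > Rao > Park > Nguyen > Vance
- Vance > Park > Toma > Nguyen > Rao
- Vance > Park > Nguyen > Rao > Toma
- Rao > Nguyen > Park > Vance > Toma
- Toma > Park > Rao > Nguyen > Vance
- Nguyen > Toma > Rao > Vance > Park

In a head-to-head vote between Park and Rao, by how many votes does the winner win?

Ballots ranking Park above Rao: 3.
Ballots ranking Rao above Park: 4.
Rao wins 4–3, a margin of 1.

1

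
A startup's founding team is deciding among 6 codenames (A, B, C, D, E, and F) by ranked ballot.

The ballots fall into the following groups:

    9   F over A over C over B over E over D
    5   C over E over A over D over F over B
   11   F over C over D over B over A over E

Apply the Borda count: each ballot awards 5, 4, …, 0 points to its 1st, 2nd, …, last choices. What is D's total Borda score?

43

Borda scores:
  A: 9·4 + 5·3 + 11·1 = 62
  B: 9·2 + 5·0 + 11·2 = 40
  C: 9·3 + 5·5 + 11·4 = 96
  D: 9·0 + 5·2 + 11·3 = 43
  E: 9·1 + 5·4 + 11·0 = 29
  F: 9·5 + 5·1 + 11·5 = 105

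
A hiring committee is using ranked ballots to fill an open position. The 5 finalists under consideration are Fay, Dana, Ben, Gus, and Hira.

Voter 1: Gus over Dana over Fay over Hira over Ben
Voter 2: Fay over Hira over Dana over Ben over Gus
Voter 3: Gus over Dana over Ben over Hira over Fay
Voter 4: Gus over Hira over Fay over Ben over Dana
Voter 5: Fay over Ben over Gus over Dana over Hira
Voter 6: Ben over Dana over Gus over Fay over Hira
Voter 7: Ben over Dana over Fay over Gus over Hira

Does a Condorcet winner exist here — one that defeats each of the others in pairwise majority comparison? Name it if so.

Head-to-head results (7 voters total):
Fay vs Dana: Dana wins 4–3.
Fay vs Ben: Fay wins 4–3.
Fay vs Gus: Gus wins 4–3.
Fay vs Hira: Fay wins 5–2.
Dana vs Ben: Ben wins 4–3.
Dana vs Gus: Gus wins 4–3.
Dana vs Hira: Dana wins 5–2.
Ben vs Gus: Ben wins 4–3.
Ben vs Hira: Ben wins 4–3.
Gus vs Hira: Gus wins 6–1.
No candidate beats all others: Fay beats Ben beats Dana beats Fay, a majority cycle.

No Condorcet winner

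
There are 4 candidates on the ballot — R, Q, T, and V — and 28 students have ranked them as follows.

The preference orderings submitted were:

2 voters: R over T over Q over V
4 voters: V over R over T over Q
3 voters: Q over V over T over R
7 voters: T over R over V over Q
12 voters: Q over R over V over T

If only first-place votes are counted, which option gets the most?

Q

First-place vote totals:
  R: 2
  Q: 15
  T: 7
  V: 4
Q has the most first-place votes.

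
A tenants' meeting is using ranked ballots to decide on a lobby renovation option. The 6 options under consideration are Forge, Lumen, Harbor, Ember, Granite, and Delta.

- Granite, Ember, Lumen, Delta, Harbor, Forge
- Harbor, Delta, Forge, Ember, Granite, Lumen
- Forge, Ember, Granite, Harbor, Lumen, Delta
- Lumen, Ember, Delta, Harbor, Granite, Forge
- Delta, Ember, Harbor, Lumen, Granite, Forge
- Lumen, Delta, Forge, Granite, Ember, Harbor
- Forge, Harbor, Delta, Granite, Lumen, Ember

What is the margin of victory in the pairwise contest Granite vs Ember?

1

Ballots ranking Granite above Ember: 3.
Ballots ranking Ember above Granite: 4.
Ember wins 4–3, a margin of 1.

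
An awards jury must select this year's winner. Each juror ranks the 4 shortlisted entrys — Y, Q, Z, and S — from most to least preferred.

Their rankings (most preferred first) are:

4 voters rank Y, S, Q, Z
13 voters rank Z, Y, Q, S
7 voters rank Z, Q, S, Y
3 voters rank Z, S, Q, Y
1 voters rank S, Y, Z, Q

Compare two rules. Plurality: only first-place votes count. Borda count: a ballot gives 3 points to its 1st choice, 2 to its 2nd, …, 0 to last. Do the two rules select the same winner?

Plurality first-place counts: Y 4, Q 0, Z 23, S 1 → Z.
Borda totals: Y 40, Q 34, Z 70, S 24 → Z.
The two rules agree on Z.

Yes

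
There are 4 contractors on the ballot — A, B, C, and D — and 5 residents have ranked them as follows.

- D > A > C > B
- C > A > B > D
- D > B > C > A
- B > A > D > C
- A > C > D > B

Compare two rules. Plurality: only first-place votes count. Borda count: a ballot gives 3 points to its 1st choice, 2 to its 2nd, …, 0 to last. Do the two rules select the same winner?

No

Plurality first-place counts: A 1, B 1, C 1, D 2 → D.
Borda totals: A 9, B 6, C 7, D 8 → A.
The two rules disagree: plurality picks D, Borda picks A.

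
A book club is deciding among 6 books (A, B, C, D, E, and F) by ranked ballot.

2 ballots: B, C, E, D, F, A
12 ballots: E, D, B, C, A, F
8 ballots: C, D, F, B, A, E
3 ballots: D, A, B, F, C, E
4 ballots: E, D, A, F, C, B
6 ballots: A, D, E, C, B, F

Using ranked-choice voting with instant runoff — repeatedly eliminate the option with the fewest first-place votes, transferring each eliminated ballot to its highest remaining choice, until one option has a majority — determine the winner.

Round 1: E 16, C 8, A 6, D 3, B 2, F 0. F has the fewest and is eliminated.
Round 2: E 16, C 8, A 6, D 3, B 2. B has the fewest and is eliminated.
Round 3: E 16, C 10, A 6, D 3. D has the fewest and is eliminated.
Round 4: E 16, C 10, A 9. A has the fewest and is eliminated.
Round 5: E 22, C 13. E has a majority.

E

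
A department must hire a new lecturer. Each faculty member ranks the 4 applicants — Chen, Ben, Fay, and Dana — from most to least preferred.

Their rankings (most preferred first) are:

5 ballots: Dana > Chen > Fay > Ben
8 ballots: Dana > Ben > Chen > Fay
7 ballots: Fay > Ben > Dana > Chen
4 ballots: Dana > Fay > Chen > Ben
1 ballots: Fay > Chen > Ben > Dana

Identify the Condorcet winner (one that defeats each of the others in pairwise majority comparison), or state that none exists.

Dana

Head-to-head results (25 voters total):
Chen vs Ben: Ben wins 15–10.
Chen vs Fay: Chen wins 13–12.
Chen vs Dana: Dana wins 24–1.
Ben vs Fay: Fay wins 17–8.
Ben vs Dana: Dana wins 17–8.
Fay vs Dana: Dana wins 17–8.
Dana beats each rival — Chen (24–1), Ben (17–8), Fay (17–8) — so Dana is the Condorcet winner.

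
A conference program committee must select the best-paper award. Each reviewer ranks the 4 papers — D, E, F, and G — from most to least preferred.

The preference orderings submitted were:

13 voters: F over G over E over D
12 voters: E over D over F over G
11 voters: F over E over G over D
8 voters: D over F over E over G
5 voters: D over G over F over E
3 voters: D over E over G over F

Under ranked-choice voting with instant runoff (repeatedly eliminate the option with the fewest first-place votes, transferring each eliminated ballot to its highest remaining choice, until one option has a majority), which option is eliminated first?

G

Round 1: F 24, D 16, E 12, G 0. G has the fewest and is eliminated.
Round 2: F 24, D 16, E 12. E has the fewest and is eliminated.
Round 3: D 28, F 24. D has a majority.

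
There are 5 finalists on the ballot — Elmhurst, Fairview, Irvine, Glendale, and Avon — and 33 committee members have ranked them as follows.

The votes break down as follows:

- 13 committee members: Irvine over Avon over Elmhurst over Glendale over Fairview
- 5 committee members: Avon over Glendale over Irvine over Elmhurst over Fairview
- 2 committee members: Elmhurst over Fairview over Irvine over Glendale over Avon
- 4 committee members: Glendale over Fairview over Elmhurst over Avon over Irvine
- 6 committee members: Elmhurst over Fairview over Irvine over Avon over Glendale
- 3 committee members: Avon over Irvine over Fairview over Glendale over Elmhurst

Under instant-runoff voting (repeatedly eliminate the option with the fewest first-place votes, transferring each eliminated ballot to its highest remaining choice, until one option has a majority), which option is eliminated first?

Round 1: Irvine 13, Elmhurst 8, Avon 8, Glendale 4, Fairview 0. Fairview has the fewest and is eliminated.
Round 2: Irvine 13, Elmhurst 8, Avon 8, Glendale 4. Glendale has the fewest and is eliminated.
Round 3: Irvine 13, Elmhurst 12, Avon 8. Avon has the fewest and is eliminated.
Round 4: Irvine 21, Elmhurst 12. Irvine has a majority.

Fairview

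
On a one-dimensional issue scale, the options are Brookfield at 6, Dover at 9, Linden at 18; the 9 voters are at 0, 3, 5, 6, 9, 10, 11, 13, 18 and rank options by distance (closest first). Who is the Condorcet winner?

With single-peaked preferences on a line, the Condorcet winner is the candidate closest to the median voter.
The median voter (position 9) is closest to Dover at 9.
Check: Dover vs Linden — voters closer to Dover: 8 of 9.

Dover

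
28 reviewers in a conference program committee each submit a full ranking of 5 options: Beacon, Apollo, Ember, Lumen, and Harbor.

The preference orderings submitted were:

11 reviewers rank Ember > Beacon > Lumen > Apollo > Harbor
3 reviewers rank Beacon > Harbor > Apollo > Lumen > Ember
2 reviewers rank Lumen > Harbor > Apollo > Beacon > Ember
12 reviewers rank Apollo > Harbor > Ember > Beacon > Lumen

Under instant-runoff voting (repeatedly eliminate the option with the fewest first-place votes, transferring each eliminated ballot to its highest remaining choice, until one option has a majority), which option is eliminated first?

Round 1: Apollo 12, Ember 11, Beacon 3, Lumen 2, Harbor 0. Harbor has the fewest and is eliminated.
Round 2: Apollo 12, Ember 11, Beacon 3, Lumen 2. Lumen has the fewest and is eliminated.
Round 3: Apollo 14, Ember 11, Beacon 3. Beacon has the fewest and is eliminated.
Round 4: Apollo 17, Ember 11. Apollo has a majority.

Harbor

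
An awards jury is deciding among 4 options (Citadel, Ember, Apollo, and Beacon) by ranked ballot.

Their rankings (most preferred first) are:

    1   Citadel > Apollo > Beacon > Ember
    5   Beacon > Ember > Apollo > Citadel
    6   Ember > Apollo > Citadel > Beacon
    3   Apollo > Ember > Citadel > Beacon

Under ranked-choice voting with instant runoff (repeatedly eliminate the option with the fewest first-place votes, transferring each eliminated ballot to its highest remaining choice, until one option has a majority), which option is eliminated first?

Citadel

Round 1: Ember 6, Beacon 5, Apollo 3, Citadel 1. Citadel has the fewest and is eliminated.
Round 2: Ember 6, Beacon 5, Apollo 4. Apollo has the fewest and is eliminated.
Round 3: Ember 9, Beacon 6. Ember has a majority.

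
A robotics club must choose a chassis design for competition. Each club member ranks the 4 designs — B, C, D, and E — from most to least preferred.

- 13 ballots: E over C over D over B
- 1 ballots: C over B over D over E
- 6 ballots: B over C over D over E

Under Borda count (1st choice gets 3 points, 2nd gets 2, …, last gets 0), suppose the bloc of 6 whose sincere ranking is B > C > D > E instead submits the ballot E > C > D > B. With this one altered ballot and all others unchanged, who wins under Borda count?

Borda totals with the altered ballot: B 2, C 41, D 20, E 57.
The switch changes the winner from C to E.

E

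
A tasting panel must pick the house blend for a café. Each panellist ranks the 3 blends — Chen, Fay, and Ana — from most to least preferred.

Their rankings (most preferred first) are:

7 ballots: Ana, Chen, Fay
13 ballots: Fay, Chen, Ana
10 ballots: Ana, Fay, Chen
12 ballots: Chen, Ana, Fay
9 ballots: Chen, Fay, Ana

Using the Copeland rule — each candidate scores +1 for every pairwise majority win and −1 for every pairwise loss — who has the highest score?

Pairwise results:
  Chen vs Fay: Chen wins 28–23.
  Chen vs Ana: Chen wins 34–17.
  Fay vs Ana: Ana wins 29–22.
Copeland scores (wins − losses):
  Chen: 2 − 0 = 2
  Fay: 0 − 2 = -2
  Ana: 1 − 1 = 0
Chen has the best Copeland score.

Chen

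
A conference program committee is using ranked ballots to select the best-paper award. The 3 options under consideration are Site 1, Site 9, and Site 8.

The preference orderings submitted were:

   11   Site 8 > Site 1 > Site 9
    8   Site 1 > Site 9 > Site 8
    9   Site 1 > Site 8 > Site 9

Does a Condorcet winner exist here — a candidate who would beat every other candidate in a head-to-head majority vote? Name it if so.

Head-to-head results (28 voters total):
Site 1 vs Site 9: Site 1 wins 28–0.
Site 1 vs Site 8: Site 1 wins 17–11.
Site 9 vs Site 8: Site 8 wins 20–8.
Site 1 beats each rival — Site 9 (28–0), Site 8 (17–11) — so Site 1 is the Condorcet winner.

Site 1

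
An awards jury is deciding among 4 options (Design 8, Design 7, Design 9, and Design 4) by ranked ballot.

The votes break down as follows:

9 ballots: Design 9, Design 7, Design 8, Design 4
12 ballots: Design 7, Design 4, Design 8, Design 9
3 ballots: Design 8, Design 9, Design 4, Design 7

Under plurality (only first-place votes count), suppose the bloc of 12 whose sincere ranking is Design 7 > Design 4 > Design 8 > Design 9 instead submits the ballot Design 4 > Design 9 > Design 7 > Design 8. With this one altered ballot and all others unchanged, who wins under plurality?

First-place totals with the altered ballot: Design 8 3, Design 7 0, Design 9 9, Design 4 12.
The switch changes the winner from Design 7 to Design 4.

Design 4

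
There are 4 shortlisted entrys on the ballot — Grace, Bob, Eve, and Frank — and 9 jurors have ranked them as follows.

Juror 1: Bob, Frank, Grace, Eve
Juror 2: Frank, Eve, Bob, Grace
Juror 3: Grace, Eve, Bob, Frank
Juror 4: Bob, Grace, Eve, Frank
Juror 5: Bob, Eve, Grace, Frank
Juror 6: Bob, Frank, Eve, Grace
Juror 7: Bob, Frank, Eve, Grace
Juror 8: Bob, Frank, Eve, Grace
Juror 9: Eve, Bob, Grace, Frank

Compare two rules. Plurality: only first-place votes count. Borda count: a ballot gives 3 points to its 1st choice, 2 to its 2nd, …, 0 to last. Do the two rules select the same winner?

Plurality first-place counts: Grace 1, Bob 6, Eve 1, Frank 1 → Bob.
Borda totals: Grace 8, Bob 22, Eve 13, Frank 11 → Bob.
The two rules agree on Bob.

Yes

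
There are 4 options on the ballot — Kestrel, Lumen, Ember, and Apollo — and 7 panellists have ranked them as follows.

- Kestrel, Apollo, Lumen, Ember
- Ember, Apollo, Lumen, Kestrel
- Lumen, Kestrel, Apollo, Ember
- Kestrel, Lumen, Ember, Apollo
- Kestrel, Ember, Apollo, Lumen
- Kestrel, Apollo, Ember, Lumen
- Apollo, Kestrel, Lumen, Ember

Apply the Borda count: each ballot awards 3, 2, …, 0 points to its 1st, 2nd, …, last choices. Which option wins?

Borda scores:
  Kestrel: 3 + 0 + 2 + 3 + 3 + 3 + 2 = 16
  Lumen: 1 + 1 + 3 + 2 + 0 + 0 + 1 = 8
  Ember: 0 + 3 + 0 + 1 + 2 + 1 + 0 = 7
  Apollo: 2 + 2 + 1 + 0 + 1 + 2 + 3 = 11
Kestrel has the highest total.

Kestrel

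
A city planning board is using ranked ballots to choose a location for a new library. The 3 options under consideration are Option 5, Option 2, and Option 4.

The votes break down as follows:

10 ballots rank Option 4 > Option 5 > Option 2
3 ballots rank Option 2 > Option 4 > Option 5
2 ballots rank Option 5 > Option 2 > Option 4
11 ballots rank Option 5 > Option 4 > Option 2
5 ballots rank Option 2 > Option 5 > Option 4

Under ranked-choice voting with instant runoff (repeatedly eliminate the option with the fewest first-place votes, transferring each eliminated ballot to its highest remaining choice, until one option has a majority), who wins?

Option 5

Round 1: Option 5 13, Option 4 10, Option 2 8. Option 2 has the fewest and is eliminated.
Round 2: Option 5 18, Option 4 13. Option 5 has a majority.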